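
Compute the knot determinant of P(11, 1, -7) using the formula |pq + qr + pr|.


Step 1: Compute pq + qr + pr.
pq = 11*1 = 11
qr = 1*(-7) = -7
pr = 11*(-7) = -77
pq + qr + pr = 11 + (-7) + (-77) = -73
Step 2: Take absolute value.
det(P(11,1,-7)) = |-73| = 73

73


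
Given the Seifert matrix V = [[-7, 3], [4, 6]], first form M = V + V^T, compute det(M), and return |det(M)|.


Step 1: Form V + V^T where V = [[-7, 3], [4, 6]]
  V^T = [[-7, 4], [3, 6]]
  V + V^T = [[-14, 7], [7, 12]]
Step 2: det(V + V^T) = (-14)*12 - 7*7
  = -168 - 49 = -217
Step 3: Knot determinant = |det(V + V^T)| = |-217| = 217

217


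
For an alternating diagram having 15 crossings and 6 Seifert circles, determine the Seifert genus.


For alternating knots, g = (c - s + 1)/2.
= (15 - 6 + 1)/2
= 10/2 = 5

5


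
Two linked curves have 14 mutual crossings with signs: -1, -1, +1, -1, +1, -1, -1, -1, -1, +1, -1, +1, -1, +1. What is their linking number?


Step 1: Count positive crossings: 5
Step 2: Count negative crossings: 9
Step 3: Sum of signs = 5 - 9 = -4
Step 4: Linking number = sum/2 = -4/2 = -2

-2


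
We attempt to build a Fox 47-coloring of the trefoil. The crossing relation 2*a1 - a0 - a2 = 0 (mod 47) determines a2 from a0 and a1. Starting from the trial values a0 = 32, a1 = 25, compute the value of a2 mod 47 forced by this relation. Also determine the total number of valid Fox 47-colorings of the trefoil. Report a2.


Step 1: Apply the given crossing relation 2*a1 - a0 - a2 = 0 (mod 47).
  a2 = 2*a1 - a0 mod 47
  a2 = 2*25 - 32 mod 47
  a2 = 50 - 32 mod 47
  a2 = 18 mod 47 = 18
Step 2: The trefoil has determinant 3.
  Number of Fox p-colorings (p prime) is p^2 if p = 3, else p.
  Since 47 does not divide 3, only trivial (constant) colorings exist.
  (So the trial a0 = 32, a1 = 25 with a0 != a1 does NOT extend to a valid coloring of the whole trefoil: the other two crossing relations require 3*(a1 - a0) = 0 (mod 47), which fails.)
  Total colorings = 47
Step 3: a2 = 18, total Fox 47-colorings = 47

18


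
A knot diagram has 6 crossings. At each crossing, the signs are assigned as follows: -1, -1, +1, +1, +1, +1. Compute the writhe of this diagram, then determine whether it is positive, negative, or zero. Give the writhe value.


Step 1: Count positive crossings (+1).
Positive crossings: 4
Step 2: Count negative crossings (-1).
Negative crossings: 2
Step 3: Writhe = (positive) - (negative)
w = 4 - 2 = 2
Step 4: |w| = 2, and w is positive

2


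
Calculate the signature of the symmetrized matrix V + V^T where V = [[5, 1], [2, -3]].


Step 1: V + V^T = [[10, 3], [3, -6]]
Step 2: trace = 4, det = -69
Step 3: Discriminant = 4^2 - 4*(-69) = 292
Step 4: Eigenvalues: 10.544, -6.544
Step 5: Signature = (# positive eigenvalues) - (# negative eigenvalues) = 0

0


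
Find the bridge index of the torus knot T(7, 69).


The bridge number of T(p,q) is min(p,q).
min(7, 69) = 7

7


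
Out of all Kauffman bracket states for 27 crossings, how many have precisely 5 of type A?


We choose which 5 of 27 crossings get A-smoothings.
C(27, 5) = 27! / (5! * 22!)
= 80730

80730


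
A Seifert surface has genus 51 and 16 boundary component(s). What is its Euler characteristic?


chi = 2 - 2g - b
= 2 - 2*51 - 16
= 2 - 102 - 16 = -116

-116


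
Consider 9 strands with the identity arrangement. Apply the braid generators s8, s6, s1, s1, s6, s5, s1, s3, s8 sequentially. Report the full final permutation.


Starting with identity [1, 2, 3, 4, 5, 6, 7, 8, 9].
Apply generators in sequence:
  After s8: [1, 2, 3, 4, 5, 6, 7, 9, 8]
  After s6: [1, 2, 3, 4, 5, 7, 6, 9, 8]
  After s1: [2, 1, 3, 4, 5, 7, 6, 9, 8]
  After s1: [1, 2, 3, 4, 5, 7, 6, 9, 8]
  After s6: [1, 2, 3, 4, 5, 6, 7, 9, 8]
  After s5: [1, 2, 3, 4, 6, 5, 7, 9, 8]
  After s1: [2, 1, 3, 4, 6, 5, 7, 9, 8]
  After s3: [2, 1, 4, 3, 6, 5, 7, 9, 8]
  After s8: [2, 1, 4, 3, 6, 5, 7, 8, 9]
Final permutation: [2, 1, 4, 3, 6, 5, 7, 8, 9]

[2, 1, 4, 3, 6, 5, 7, 8, 9]


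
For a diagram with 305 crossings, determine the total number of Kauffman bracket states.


Each crossing contributes 2 choices (A-smoothing or B-smoothing).
Total states = 2^305 = 65185151242703554760590262029100101153646988597309960020356494379340201592426774597868716032

65185151242703554760590262029100101153646988597309960020356494379340201592426774597868716032


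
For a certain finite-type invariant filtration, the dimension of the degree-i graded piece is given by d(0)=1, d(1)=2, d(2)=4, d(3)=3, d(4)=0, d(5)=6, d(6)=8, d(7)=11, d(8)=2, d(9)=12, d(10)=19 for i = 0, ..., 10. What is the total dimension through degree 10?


Total dimension = d(0) + d(1) + ... + d(10)
= 1 + 2 + 4 + 3 + 0 + 6 + 8 + 11 + 2 + 12 + 19
= 68

68


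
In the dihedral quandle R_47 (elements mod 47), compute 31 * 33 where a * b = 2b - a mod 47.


31 * 33 = 2*33 - 31 mod 47
= 66 - 31 mod 47
= 35 mod 47 = 35

35


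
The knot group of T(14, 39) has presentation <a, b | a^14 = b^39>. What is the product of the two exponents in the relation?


The relation is a^14 = b^39.
Product of exponents = 14 * 39
= 546

546


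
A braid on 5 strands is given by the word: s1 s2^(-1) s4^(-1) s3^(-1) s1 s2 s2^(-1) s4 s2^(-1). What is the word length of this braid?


The word length counts the number of generators (including inverses).
Listing each generator: s1, s2^(-1), s4^(-1), s3^(-1), s1, s2, s2^(-1), s4, s2^(-1)
There are 9 generators in this braid word.

9


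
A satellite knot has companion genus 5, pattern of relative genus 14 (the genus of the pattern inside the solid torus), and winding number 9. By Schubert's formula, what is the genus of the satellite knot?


Schubert: g(satellite) = g_rel(pattern) + |winding| * g(companion),
where g_rel(pattern) is the genus of the pattern relative to the solid torus.
= 14 + 9 * 5
= 14 + 45 = 59

59


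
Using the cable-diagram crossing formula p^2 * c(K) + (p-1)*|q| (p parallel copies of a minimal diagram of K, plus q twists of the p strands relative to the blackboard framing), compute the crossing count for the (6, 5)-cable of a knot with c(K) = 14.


Step 1: Each of the c(K) crossings of the companion diagram becomes p*p = p^2 crossings among the p parallel strands, and each of the |q| twists s_1 s_2 ... s_(p-1) adds (p-1) crossings.
  Crossings = p^2 * c(K) + (p-1)*|q|
Step 2: = 6^2 * 14 + (6-1)*5
Step 3: = 36*14 + 5*5
Step 4: = 504 + 25 = 529

529


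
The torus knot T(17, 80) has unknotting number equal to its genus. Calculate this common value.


For a torus knot T(p,q), both the unknotting number and genus equal (p-1)(q-1)/2.
= (17-1)(80-1)/2
= 16*79/2
= 1264/2 = 632

632


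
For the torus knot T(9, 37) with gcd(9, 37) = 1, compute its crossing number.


For a torus knot T(p, q) with gcd(p,q)=1,
the crossing number is min(p*(q-1), q*(p-1)).
p*(q-1) = 9*36 = 324
q*(p-1) = 37*8 = 296
min(324, 296) = 296

296


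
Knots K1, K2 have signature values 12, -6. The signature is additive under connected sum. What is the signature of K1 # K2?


The signature is additive under connected sum.
signature(K1 # K2) = (12) + (-6)
= 6

6


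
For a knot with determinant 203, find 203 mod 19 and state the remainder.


Step 1: A knot is p-colorable if and only if p divides its determinant.
Step 2: Compute 203 mod 19.
203 = 10 * 19 + 13
Step 3: 203 mod 19 = 13
Step 4: The knot is 19-colorable: no

13


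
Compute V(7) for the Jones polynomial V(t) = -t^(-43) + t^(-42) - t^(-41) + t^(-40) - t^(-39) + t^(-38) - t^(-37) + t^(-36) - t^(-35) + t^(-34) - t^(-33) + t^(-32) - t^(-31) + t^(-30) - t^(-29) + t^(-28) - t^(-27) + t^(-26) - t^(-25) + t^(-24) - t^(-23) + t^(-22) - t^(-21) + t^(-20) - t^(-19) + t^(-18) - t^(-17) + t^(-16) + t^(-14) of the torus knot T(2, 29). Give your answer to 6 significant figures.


Substituting t = 7 into V(t) = -t^(-43) + t^(-42) - t^(-41) + t^(-40) - t^(-39) + t^(-38) - t^(-37) + t^(-36) - t^(-35) + t^(-34) - t^(-33) + t^(-32) - t^(-31) + t^(-30) - t^(-29) + t^(-28) - t^(-27) + t^(-26) - t^(-25) + t^(-24) - t^(-23) + t^(-22) - t^(-21) + t^(-20) - t^(-19) + t^(-18) - t^(-17) + t^(-16) + t^(-14):
  (-)t^(-43) = -4.57914e-37
  (+)t^(-42) = 3.2054e-36
  (-)t^(-41) = -2.24378e-35
  (+)t^(-40) = 1.57065e-34
  (-)t^(-39) = -1.09945e-33
  (+)t^(-38) = 7.69617e-33
  (-)t^(-37) = -5.38732e-32
  (+)t^(-36) = 3.77112e-31
  (-)t^(-35) = -2.63979e-30
  (+)t^(-34) = 1.84785e-29
  (-)t^(-33) = -1.29349e-28
  (+)t^(-32) = 9.05446e-28
  (-)t^(-31) = -6.33812e-27
  (+)t^(-30) = 4.43669e-26
  (-)t^(-29) = -3.10568e-25
  (+)t^(-28) = 2.17398e-24
  (-)t^(-27) = -1.52178e-23
  (+)t^(-26) = 1.06525e-22
  (-)t^(-25) = -7.45674e-22
  (+)t^(-24) = 5.21972e-21
  (-)t^(-23) = -3.6538e-20
  (+)t^(-22) = 2.55766e-19
  (-)t^(-21) = -1.79036e-18
  (+)t^(-20) = 1.25325e-17
  (-)t^(-19) = -8.77278e-17
  (+)t^(-18) = 6.14095e-16
  (-)t^(-17) = -4.29866e-15
  (+)t^(-16) = 3.00906e-14
  (+)t^(-14) = 1.47444e-12
Sum = (-4.57914e-37) + (3.2054e-36) + (-2.24378e-35) + (1.57065e-34) + (-1.09945e-33) + (7.69617e-33) + (-5.38732e-32) + (3.77112e-31) + (-2.63979e-30) + (1.84785e-29) + (-1.29349e-28) + (9.05446e-28) + (-6.33812e-27) + (4.43669e-26) + (-3.10568e-25) + (2.17398e-24) + (-1.52178e-23) + (1.06525e-22) + (-7.45674e-22) + (5.21972e-21) + (-3.6538e-20) + (2.55766e-19) + (-1.79036e-18) + (1.25325e-17) + (-8.77278e-17) + (6.14095e-16) + (-4.29866e-15) + (3.00906e-14) + (1.47444e-12)
= 1.500770445e-12
Rounded to 6 significant figures: 1.50077e-12

1.50077e-12


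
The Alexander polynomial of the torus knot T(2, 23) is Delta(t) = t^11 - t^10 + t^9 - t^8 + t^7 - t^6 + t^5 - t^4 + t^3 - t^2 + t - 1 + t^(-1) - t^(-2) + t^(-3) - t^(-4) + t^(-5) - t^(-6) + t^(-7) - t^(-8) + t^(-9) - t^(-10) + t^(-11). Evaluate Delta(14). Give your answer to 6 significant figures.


Substituting t = 14 into Delta(t) = t^11 - t^10 + t^9 - t^8 + t^7 - t^6 + t^5 - t^4 + t^3 - t^2 + t - 1 + t^(-1) - t^(-2) + t^(-3) - t^(-4) + t^(-5) - t^(-6) + t^(-7) - t^(-8) + t^(-9) - t^(-10) + t^(-11):
Term values: (4049565169664) + (-289254654976) + (20661046784) + (-1475789056) + (105413504) + (-7529536) + (537824) + (-38416) + (2744) + (-196) + (14) + (-1) + (0.0714286) + (-0.00510204) + (0.000364431) + (-2.60308e-05) + (1.85934e-06) + (-1.3281e-07) + (9.48645e-09) + (-6.77604e-10) + (4.84003e-11) + (-3.45716e-12) + (2.4694e-13)
Sum = 3.779594158e+12
Rounded to 6 significant figures: 3.77959e+12

3.77959e+12


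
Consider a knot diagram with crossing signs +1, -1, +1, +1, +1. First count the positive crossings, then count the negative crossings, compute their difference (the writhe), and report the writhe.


Step 1: Count positive crossings (+1).
Positive crossings: 4
Step 2: Count negative crossings (-1).
Negative crossings: 1
Step 3: Writhe = (positive) - (negative)
w = 4 - 1 = 3
Step 4: |w| = 3, and w is positive

3


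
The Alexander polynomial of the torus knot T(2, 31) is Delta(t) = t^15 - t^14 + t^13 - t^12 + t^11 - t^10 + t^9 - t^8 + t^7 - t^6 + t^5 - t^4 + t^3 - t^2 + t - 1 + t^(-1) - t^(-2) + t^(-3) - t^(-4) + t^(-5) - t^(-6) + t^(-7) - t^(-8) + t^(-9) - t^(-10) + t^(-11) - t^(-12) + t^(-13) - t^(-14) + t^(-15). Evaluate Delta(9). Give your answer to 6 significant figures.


Substituting t = 9 into Delta(t) = t^15 - t^14 + t^13 - t^12 + t^11 - t^10 + t^9 - t^8 + t^7 - t^6 + t^5 - t^4 + t^3 - t^2 + t - 1 + t^(-1) - t^(-2) + t^(-3) - t^(-4) + t^(-5) - t^(-6) + t^(-7) - t^(-8) + t^(-9) - t^(-10) + t^(-11) - t^(-12) + t^(-13) - t^(-14) + t^(-15):
Term values: (205891132094649) + (-22876792454961) + (2541865828329) + (-282429536481) + (31381059609) + (-3486784401) + (387420489) + (-43046721) + (4782969) + (-531441) + (59049) + (-6561) + (729) + (-81) + (9) + (-1) + (0.111111) + (-0.0123457) + (0.00137174) + (-0.000152416) + (1.69351e-05) + (-1.88168e-06) + (2.09075e-07) + (-2.32306e-08) + (2.58117e-09) + (-2.86797e-10) + (3.18664e-11) + (-3.54071e-12) + (3.93412e-13) + (-4.37124e-14) + (4.85694e-15)
Sum = 1.853020189e+14
Rounded to 6 significant figures: 1.85302e+14

1.85302e+14


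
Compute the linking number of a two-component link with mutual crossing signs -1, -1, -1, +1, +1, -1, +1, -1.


Step 1: Count positive crossings: 3
Step 2: Count negative crossings: 5
Step 3: Sum of signs = 3 - 5 = -2
Step 4: Linking number = sum/2 = -2/2 = -1

-1


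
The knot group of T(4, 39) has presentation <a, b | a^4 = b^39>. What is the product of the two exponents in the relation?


The relation is a^4 = b^39.
Product of exponents = 4 * 39
= 156

156


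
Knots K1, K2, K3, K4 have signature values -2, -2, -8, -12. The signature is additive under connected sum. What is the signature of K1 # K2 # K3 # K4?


The signature is additive under connected sum.
signature(K1 # K2 # K3 # K4) = (-2) + (-2) + (-8) + (-12)
= -24

-24


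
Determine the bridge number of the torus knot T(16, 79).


The bridge number of T(p,q) is min(p,q).
min(16, 79) = 16

16


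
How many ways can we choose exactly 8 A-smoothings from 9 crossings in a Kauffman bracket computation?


We choose which 8 of 9 crossings get A-smoothings.
C(9, 8) = 9! / (8! * 1!)
= 9

9


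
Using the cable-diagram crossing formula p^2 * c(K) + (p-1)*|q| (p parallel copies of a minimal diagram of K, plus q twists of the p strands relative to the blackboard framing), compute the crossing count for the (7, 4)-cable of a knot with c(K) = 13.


Step 1: Each of the c(K) crossings of the companion diagram becomes p*p = p^2 crossings among the p parallel strands, and each of the |q| twists s_1 s_2 ... s_(p-1) adds (p-1) crossings.
  Crossings = p^2 * c(K) + (p-1)*|q|
Step 2: = 7^2 * 13 + (7-1)*4
Step 3: = 49*13 + 6*4
Step 4: = 637 + 24 = 661

661


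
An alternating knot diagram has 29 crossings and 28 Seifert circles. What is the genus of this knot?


For alternating knots, g = (c - s + 1)/2.
= (29 - 28 + 1)/2
= 2/2 = 1

1


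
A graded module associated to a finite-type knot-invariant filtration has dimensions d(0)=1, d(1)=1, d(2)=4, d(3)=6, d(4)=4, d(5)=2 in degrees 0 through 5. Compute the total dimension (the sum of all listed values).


Total dimension = d(0) + d(1) + ... + d(5)
= 1 + 1 + 4 + 6 + 4 + 2
= 18

18


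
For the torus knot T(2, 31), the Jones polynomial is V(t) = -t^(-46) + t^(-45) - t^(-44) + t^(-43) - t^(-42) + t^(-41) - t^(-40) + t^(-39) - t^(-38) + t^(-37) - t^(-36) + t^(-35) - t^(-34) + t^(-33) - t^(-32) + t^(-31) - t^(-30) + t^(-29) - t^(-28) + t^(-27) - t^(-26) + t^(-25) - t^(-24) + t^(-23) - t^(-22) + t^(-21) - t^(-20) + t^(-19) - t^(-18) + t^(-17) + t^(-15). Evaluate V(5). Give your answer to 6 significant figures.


Substituting t = 5 into V(t) = -t^(-46) + t^(-45) - t^(-44) + t^(-43) - t^(-42) + t^(-41) - t^(-40) + t^(-39) - t^(-38) + t^(-37) - t^(-36) + t^(-35) - t^(-34) + t^(-33) - t^(-32) + t^(-31) - t^(-30) + t^(-29) - t^(-28) + t^(-27) - t^(-26) + t^(-25) - t^(-24) + t^(-23) - t^(-22) + t^(-21) - t^(-20) + t^(-19) - t^(-18) + t^(-17) + t^(-15):
  (-)t^(-46) = -7.03687e-33
  (+)t^(-45) = 3.51844e-32
  (-)t^(-44) = -1.75922e-31
  (+)t^(-43) = 8.79609e-31
  (-)t^(-42) = -4.39805e-30
  (+)t^(-41) = 2.19902e-29
  (-)t^(-40) = -1.09951e-28
  (+)t^(-39) = 5.49756e-28
  (-)t^(-38) = -2.74878e-27
  (+)t^(-37) = 1.37439e-26
  (-)t^(-36) = -6.87195e-26
  (+)t^(-35) = 3.43597e-25
  (-)t^(-34) = -1.71799e-24
  (+)t^(-33) = 8.58993e-24
  (-)t^(-32) = -4.29497e-23
  (+)t^(-31) = 2.14748e-22
  (-)t^(-30) = -1.07374e-21
  (+)t^(-29) = 5.36871e-21
  (-)t^(-28) = -2.68435e-20
  (+)t^(-27) = 1.34218e-19
  (-)t^(-26) = -6.71089e-19
  (+)t^(-25) = 3.35544e-18
  (-)t^(-24) = -1.67772e-17
  (+)t^(-23) = 8.38861e-17
  (-)t^(-22) = -4.1943e-16
  (+)t^(-21) = 2.09715e-15
  (-)t^(-20) = -1.04858e-14
  (+)t^(-19) = 5.24288e-14
  (-)t^(-18) = -2.62144e-13
  (+)t^(-17) = 1.31072e-12
  (+)t^(-15) = 3.2768e-11
Sum = (-7.03687e-33) + (3.51844e-32) + (-1.75922e-31) + (8.79609e-31) + (-4.39805e-30) + (2.19902e-29) + (-1.09951e-28) + (5.49756e-28) + (-2.74878e-27) + (1.37439e-26) + (-6.87195e-26) + (3.43597e-25) + (-1.71799e-24) + (8.58993e-24) + (-4.29497e-23) + (2.14748e-22) + (-1.07374e-21) + (5.36871e-21) + (-2.68435e-20) + (1.34218e-19) + (-6.71089e-19) + (3.35544e-18) + (-1.67772e-17) + (8.38861e-17) + (-4.1943e-16) + (2.09715e-15) + (-1.04858e-14) + (5.24288e-14) + (-2.62144e-13) + (1.31072e-12) + (3.2768e-11)
= 3.386026667e-11
Rounded to 6 significant figures: 3.38603e-11

3.38603e-11


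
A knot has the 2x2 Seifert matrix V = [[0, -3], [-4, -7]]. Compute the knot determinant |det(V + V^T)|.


Step 1: Form V + V^T where V = [[0, -3], [-4, -7]]
  V^T = [[0, -4], [-3, -7]]
  V + V^T = [[0, -7], [-7, -14]]
Step 2: det(V + V^T) = 0*(-14) - (-7)*(-7)
  = 0 - 49 = -49
Step 3: Knot determinant = |det(V + V^T)| = |-49| = 49

49


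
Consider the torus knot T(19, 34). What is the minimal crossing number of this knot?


For a torus knot T(p, q) with gcd(p,q)=1,
the crossing number is min(p*(q-1), q*(p-1)).
p*(q-1) = 19*33 = 627
q*(p-1) = 34*18 = 612
min(627, 612) = 612

612


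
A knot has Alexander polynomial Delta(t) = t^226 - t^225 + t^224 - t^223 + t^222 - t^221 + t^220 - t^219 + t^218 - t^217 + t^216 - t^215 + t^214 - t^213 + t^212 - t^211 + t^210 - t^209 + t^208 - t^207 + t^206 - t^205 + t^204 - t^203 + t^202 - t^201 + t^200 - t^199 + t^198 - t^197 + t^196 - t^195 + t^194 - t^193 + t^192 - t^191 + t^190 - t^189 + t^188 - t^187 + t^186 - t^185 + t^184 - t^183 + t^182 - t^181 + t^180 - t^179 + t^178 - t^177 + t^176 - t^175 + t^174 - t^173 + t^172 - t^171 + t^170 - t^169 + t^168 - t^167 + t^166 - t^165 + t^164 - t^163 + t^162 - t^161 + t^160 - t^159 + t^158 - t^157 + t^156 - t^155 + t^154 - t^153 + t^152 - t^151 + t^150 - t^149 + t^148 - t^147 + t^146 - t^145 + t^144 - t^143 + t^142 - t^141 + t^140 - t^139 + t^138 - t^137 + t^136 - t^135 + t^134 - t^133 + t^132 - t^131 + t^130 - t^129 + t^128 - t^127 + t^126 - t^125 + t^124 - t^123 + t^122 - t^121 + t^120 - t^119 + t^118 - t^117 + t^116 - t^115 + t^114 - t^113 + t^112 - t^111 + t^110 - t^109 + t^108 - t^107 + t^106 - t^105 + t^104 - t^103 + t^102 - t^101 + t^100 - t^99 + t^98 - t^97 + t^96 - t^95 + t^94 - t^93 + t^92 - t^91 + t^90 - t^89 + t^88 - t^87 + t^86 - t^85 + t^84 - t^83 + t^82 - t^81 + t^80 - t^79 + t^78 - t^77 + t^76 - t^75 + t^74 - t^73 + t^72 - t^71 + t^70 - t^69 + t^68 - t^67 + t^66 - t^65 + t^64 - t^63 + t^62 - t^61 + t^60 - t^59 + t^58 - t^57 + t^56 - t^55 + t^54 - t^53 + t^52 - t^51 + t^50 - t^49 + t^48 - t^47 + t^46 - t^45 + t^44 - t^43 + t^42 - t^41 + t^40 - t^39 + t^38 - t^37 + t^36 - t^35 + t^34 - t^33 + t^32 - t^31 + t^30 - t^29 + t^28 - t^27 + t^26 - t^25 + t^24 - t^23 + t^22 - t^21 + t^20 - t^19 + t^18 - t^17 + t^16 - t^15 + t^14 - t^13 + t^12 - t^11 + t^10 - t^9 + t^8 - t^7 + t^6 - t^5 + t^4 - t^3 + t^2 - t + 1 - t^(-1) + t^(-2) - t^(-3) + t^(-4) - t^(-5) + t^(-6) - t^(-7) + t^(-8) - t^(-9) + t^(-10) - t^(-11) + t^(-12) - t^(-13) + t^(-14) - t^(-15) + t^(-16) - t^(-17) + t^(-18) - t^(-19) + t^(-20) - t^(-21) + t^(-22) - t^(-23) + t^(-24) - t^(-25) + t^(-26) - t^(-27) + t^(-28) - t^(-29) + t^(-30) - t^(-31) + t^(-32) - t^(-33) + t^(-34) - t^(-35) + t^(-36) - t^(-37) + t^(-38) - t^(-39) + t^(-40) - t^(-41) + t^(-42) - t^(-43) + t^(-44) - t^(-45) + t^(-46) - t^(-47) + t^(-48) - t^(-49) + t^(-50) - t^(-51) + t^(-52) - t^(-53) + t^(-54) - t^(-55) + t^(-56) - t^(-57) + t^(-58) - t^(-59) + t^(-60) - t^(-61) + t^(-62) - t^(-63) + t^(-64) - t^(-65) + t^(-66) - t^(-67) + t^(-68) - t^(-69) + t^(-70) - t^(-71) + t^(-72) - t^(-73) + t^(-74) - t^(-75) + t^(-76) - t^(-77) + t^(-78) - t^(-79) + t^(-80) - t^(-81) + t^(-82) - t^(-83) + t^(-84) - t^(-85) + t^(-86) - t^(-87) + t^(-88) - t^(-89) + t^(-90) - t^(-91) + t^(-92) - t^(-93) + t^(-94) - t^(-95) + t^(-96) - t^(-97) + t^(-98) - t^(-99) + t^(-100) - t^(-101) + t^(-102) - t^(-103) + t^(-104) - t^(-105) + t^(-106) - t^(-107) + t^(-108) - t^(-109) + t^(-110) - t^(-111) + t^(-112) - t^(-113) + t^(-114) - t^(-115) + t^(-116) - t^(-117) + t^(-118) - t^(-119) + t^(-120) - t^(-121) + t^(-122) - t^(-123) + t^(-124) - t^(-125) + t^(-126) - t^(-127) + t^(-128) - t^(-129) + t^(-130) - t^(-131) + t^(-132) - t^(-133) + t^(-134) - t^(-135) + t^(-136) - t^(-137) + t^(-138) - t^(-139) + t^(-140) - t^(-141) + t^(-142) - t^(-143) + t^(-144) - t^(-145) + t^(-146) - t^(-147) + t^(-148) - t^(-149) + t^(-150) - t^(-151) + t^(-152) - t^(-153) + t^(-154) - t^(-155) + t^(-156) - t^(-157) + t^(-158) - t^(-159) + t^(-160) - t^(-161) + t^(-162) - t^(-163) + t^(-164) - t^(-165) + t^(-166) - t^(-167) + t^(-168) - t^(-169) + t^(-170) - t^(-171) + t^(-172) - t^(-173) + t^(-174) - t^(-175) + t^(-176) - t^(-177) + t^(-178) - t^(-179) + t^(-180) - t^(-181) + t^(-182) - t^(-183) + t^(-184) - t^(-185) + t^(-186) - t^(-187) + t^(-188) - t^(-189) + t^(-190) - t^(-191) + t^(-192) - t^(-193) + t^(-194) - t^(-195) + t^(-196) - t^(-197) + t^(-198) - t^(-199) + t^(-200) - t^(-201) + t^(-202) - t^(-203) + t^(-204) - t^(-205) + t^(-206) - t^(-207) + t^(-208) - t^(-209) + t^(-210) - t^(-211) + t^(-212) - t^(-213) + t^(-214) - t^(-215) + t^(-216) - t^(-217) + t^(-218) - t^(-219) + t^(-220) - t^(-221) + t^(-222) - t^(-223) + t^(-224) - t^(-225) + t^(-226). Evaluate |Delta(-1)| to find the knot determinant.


Step 1: The polynomial has 453 terms with alternating signs, exponents from 226 down to -226.
Step 2: Substitute t = -1. The i-th term has coefficient (-1)^i and exponent (m-i),
  so its value is (-1)^i * (-1)^(m-i) = (-1)^m = 1 for every i.
Step 3: All 453 terms equal 1, so Delta(-1) = 453 * (1) = 453
Step 4: |Delta(-1)| = 453

453


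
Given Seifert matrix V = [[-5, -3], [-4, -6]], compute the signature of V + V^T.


Step 1: V + V^T = [[-10, -7], [-7, -12]]
Step 2: trace = -22, det = 71
Step 3: Discriminant = (-22)^2 - 4*71 = 200
Step 4: Eigenvalues: -3.92893, -18.0711
Step 5: Signature = (# positive eigenvalues) - (# negative eigenvalues) = -2

-2


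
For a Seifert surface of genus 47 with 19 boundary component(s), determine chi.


chi = 2 - 2g - b
= 2 - 2*47 - 19
= 2 - 94 - 19 = -111

-111


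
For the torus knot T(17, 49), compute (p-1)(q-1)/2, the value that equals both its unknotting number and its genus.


For a torus knot T(p,q), both the unknotting number and genus equal (p-1)(q-1)/2.
= (17-1)(49-1)/2
= 16*48/2
= 768/2 = 384

384


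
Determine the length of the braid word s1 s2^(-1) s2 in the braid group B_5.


The word length counts the number of generators (including inverses).
Listing each generator: s1, s2^(-1), s2
There are 3 generators in this braid word.

3


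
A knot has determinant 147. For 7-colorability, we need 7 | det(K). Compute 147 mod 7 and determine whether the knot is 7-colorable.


Step 1: A knot is p-colorable if and only if p divides its determinant.
Step 2: Compute 147 mod 7.
147 = 21 * 7 + 0
Step 3: 147 mod 7 = 0
Step 4: The knot is 7-colorable: yes

0


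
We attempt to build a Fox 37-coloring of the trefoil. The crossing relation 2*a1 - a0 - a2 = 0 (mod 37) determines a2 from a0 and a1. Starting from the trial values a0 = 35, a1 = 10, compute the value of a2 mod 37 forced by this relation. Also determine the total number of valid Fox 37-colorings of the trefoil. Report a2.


Step 1: Apply the given crossing relation 2*a1 - a0 - a2 = 0 (mod 37).
  a2 = 2*a1 - a0 mod 37
  a2 = 2*10 - 35 mod 37
  a2 = 20 - 35 mod 37
  a2 = -15 mod 37 = 22
Step 2: The trefoil has determinant 3.
  Number of Fox p-colorings (p prime) is p^2 if p = 3, else p.
  Since 37 does not divide 3, only trivial (constant) colorings exist.
  (So the trial a0 = 35, a1 = 10 with a0 != a1 does NOT extend to a valid coloring of the whole trefoil: the other two crossing relations require 3*(a1 - a0) = 0 (mod 37), which fails.)
  Total colorings = 37
Step 3: a2 = 22, total Fox 37-colorings = 37

22


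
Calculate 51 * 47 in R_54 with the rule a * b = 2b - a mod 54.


51 * 47 = 2*47 - 51 mod 54
= 94 - 51 mod 54
= 43 mod 54 = 43

43


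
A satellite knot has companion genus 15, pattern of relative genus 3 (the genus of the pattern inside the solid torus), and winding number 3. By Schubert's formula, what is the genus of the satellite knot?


Schubert: g(satellite) = g_rel(pattern) + |winding| * g(companion),
where g_rel(pattern) is the genus of the pattern relative to the solid torus.
= 3 + 3 * 15
= 3 + 45 = 48

48


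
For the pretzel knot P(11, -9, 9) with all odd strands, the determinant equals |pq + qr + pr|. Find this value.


Step 1: Compute pq + qr + pr.
pq = 11*(-9) = -99
qr = (-9)*9 = -81
pr = 11*9 = 99
pq + qr + pr = -99 + (-81) + 99 = -81
Step 2: Take absolute value.
det(P(11,-9,9)) = |-81| = 81

81


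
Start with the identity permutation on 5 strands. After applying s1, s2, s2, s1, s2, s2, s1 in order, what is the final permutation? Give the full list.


Starting with identity [1, 2, 3, 4, 5].
Apply generators in sequence:
  After s1: [2, 1, 3, 4, 5]
  After s2: [2, 3, 1, 4, 5]
  After s2: [2, 1, 3, 4, 5]
  After s1: [1, 2, 3, 4, 5]
  After s2: [1, 3, 2, 4, 5]
  After s2: [1, 2, 3, 4, 5]
  After s1: [2, 1, 3, 4, 5]
Final permutation: [2, 1, 3, 4, 5]

[2, 1, 3, 4, 5]


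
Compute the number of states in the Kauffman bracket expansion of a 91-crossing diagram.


Each crossing contributes 2 choices (A-smoothing or B-smoothing).
Total states = 2^91 = 2475880078570760549798248448

2475880078570760549798248448


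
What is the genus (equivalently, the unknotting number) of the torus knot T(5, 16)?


For a torus knot T(p,q), both the unknotting number and genus equal (p-1)(q-1)/2.
= (5-1)(16-1)/2
= 4*15/2
= 60/2 = 30

30


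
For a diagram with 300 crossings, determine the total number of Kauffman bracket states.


Each crossing contributes 2 choices (A-smoothing or B-smoothing).
Total states = 2^300 = 2037035976334486086268445688409378161051468393665936250636140449354381299763336706183397376

2037035976334486086268445688409378161051468393665936250636140449354381299763336706183397376


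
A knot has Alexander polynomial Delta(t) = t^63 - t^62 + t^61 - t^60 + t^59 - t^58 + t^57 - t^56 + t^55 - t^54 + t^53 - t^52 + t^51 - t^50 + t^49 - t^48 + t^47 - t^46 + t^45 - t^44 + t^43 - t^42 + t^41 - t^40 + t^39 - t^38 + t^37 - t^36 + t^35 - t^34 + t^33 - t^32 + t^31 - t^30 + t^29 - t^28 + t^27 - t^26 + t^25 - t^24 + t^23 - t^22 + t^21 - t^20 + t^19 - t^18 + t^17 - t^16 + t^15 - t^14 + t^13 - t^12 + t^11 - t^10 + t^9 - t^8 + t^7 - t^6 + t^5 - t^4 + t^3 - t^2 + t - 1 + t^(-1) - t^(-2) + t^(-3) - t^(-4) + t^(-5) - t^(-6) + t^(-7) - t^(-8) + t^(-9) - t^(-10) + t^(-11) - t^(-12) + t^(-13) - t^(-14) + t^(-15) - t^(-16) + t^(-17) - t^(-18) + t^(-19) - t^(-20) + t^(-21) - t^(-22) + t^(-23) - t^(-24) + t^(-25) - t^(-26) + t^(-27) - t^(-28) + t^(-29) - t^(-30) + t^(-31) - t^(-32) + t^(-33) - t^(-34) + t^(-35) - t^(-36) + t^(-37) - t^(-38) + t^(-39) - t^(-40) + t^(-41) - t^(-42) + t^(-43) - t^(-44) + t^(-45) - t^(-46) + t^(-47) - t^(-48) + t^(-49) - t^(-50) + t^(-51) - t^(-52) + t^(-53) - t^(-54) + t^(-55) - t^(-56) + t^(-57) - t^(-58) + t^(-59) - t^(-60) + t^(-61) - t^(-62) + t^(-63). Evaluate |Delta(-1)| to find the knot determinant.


Step 1: The polynomial has 127 terms with alternating signs, exponents from 63 down to -63.
Step 2: Substitute t = -1. The i-th term has coefficient (-1)^i and exponent (m-i),
  so its value is (-1)^i * (-1)^(m-i) = (-1)^m = -1 for every i.
Step 3: All 127 terms equal -1, so Delta(-1) = 127 * (-1) = -127
Step 4: |Delta(-1)| = 127

127


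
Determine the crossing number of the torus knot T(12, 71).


For a torus knot T(p, q) with gcd(p,q)=1,
the crossing number is min(p*(q-1), q*(p-1)).
p*(q-1) = 12*70 = 840
q*(p-1) = 71*11 = 781
min(840, 781) = 781

781


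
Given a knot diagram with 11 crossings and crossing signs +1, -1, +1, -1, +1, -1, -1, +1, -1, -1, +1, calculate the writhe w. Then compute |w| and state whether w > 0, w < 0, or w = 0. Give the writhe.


Step 1: Count positive crossings (+1).
Positive crossings: 5
Step 2: Count negative crossings (-1).
Negative crossings: 6
Step 3: Writhe = (positive) - (negative)
w = 5 - 6 = -1
Step 4: |w| = 1, and w is negative

-1


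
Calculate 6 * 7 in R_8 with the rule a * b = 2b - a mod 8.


6 * 7 = 2*7 - 6 mod 8
= 14 - 6 mod 8
= 8 mod 8 = 0

0


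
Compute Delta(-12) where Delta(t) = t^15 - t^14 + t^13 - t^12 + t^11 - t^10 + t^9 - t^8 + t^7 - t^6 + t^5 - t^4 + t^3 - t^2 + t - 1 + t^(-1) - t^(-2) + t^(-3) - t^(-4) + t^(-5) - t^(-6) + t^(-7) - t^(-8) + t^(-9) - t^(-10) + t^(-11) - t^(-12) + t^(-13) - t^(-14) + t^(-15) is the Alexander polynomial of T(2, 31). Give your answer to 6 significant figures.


Substituting t = -12 into Delta(t) = t^15 - t^14 + t^13 - t^12 + t^11 - t^10 + t^9 - t^8 + t^7 - t^6 + t^5 - t^4 + t^3 - t^2 + t - 1 + t^(-1) - t^(-2) + t^(-3) - t^(-4) + t^(-5) - t^(-6) + t^(-7) - t^(-8) + t^(-9) - t^(-10) + t^(-11) - t^(-12) + t^(-13) - t^(-14) + t^(-15):
Term values: (-15407021574586368) + (-1283918464548864) + (-106993205379072) + (-8916100448256) + (-743008370688) + (-61917364224) + (-5159780352) + (-429981696) + (-35831808) + (-2985984) + (-248832) + (-20736) + (-1728) + (-144) + (-12) + (-1) + (-0.0833333) + (-0.00694444) + (-0.000578704) + (-4.82253e-05) + (-4.01878e-06) + (-3.34898e-07) + (-2.79082e-08) + (-2.32568e-09) + (-1.93807e-10) + (-1.61506e-11) + (-1.34588e-12) + (-1.12157e-13) + (-9.34639e-15) + (-7.78866e-16) + (-6.49055e-17)
Sum = -1.68076599e+16
Rounded to 6 significant figures: -1.68077e+16

-1.68077e+16


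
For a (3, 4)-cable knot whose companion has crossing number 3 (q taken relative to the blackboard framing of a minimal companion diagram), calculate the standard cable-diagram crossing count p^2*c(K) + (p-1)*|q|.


Step 1: Each of the c(K) crossings of the companion diagram becomes p*p = p^2 crossings among the p parallel strands, and each of the |q| twists s_1 s_2 ... s_(p-1) adds (p-1) crossings.
  Crossings = p^2 * c(K) + (p-1)*|q|
Step 2: = 3^2 * 3 + (3-1)*4
Step 3: = 9*3 + 2*4
Step 4: = 27 + 8 = 35

35


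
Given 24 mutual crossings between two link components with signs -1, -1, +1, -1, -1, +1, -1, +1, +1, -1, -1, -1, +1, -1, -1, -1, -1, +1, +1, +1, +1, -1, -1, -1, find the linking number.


Step 1: Count positive crossings: 9
Step 2: Count negative crossings: 15
Step 3: Sum of signs = 9 - 15 = -6
Step 4: Linking number = sum/2 = -6/2 = -3

-3


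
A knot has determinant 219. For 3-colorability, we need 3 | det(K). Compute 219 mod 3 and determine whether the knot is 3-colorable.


Step 1: A knot is p-colorable if and only if p divides its determinant.
Step 2: Compute 219 mod 3.
219 = 73 * 3 + 0
Step 3: 219 mod 3 = 0
Step 4: The knot is 3-colorable: yes

0


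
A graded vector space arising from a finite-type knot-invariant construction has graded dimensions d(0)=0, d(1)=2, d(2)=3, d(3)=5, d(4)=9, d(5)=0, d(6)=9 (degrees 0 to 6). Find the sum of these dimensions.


Total dimension = d(0) + d(1) + ... + d(6)
= 0 + 2 + 3 + 5 + 9 + 0 + 9
= 28

28


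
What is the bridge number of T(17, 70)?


The bridge number of T(p,q) is min(p,q).
min(17, 70) = 17

17


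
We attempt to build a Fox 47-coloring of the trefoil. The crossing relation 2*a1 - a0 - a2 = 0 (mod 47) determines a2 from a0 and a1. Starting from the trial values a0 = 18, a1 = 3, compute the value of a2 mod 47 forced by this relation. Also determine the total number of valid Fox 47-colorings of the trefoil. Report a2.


Step 1: Apply the given crossing relation 2*a1 - a0 - a2 = 0 (mod 47).
  a2 = 2*a1 - a0 mod 47
  a2 = 2*3 - 18 mod 47
  a2 = 6 - 18 mod 47
  a2 = -12 mod 47 = 35
Step 2: The trefoil has determinant 3.
  Number of Fox p-colorings (p prime) is p^2 if p = 3, else p.
  Since 47 does not divide 3, only trivial (constant) colorings exist.
  (So the trial a0 = 18, a1 = 3 with a0 != a1 does NOT extend to a valid coloring of the whole trefoil: the other two crossing relations require 3*(a1 - a0) = 0 (mod 47), which fails.)
  Total colorings = 47
Step 3: a2 = 35, total Fox 47-colorings = 47

35


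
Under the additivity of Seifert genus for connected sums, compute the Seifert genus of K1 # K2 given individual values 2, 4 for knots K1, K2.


The Seifert genus is additive under connected sum.
Seifert genus(K1 # K2) = (2) + (4)
= 6

6


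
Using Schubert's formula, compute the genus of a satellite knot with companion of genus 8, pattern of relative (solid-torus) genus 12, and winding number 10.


Schubert: g(satellite) = g_rel(pattern) + |winding| * g(companion),
where g_rel(pattern) is the genus of the pattern relative to the solid torus.
= 12 + 10 * 8
= 12 + 80 = 92

92


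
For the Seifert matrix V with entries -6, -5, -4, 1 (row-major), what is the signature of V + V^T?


Step 1: V + V^T = [[-12, -9], [-9, 2]]
Step 2: trace = -10, det = -105
Step 3: Discriminant = (-10)^2 - 4*(-105) = 520
Step 4: Eigenvalues: 6.40175, -16.4018
Step 5: Signature = (# positive eigenvalues) - (# negative eigenvalues) = 0

0


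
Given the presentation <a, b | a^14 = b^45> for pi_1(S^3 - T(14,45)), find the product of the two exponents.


The relation is a^14 = b^45.
Product of exponents = 14 * 45
= 630

630


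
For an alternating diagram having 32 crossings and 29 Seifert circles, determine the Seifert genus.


For alternating knots, g = (c - s + 1)/2.
= (32 - 29 + 1)/2
= 4/2 = 2

2


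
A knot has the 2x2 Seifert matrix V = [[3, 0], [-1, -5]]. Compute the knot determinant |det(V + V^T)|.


Step 1: Form V + V^T where V = [[3, 0], [-1, -5]]
  V^T = [[3, -1], [0, -5]]
  V + V^T = [[6, -1], [-1, -10]]
Step 2: det(V + V^T) = 6*(-10) - (-1)*(-1)
  = -60 - 1 = -61
Step 3: Knot determinant = |det(V + V^T)| = |-61| = 61

61


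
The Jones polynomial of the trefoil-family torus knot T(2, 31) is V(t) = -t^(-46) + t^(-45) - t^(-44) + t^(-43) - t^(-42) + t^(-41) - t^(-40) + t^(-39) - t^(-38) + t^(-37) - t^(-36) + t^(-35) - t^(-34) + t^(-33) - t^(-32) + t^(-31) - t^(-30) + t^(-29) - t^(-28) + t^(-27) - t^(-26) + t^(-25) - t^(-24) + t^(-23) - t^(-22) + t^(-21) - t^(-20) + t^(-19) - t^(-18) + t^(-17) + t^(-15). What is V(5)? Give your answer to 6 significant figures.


Substituting t = 5 into V(t) = -t^(-46) + t^(-45) - t^(-44) + t^(-43) - t^(-42) + t^(-41) - t^(-40) + t^(-39) - t^(-38) + t^(-37) - t^(-36) + t^(-35) - t^(-34) + t^(-33) - t^(-32) + t^(-31) - t^(-30) + t^(-29) - t^(-28) + t^(-27) - t^(-26) + t^(-25) - t^(-24) + t^(-23) - t^(-22) + t^(-21) - t^(-20) + t^(-19) - t^(-18) + t^(-17) + t^(-15):
  (-)t^(-46) = -7.03687e-33
  (+)t^(-45) = 3.51844e-32
  (-)t^(-44) = -1.75922e-31
  (+)t^(-43) = 8.79609e-31
  (-)t^(-42) = -4.39805e-30
  (+)t^(-41) = 2.19902e-29
  (-)t^(-40) = -1.09951e-28
  (+)t^(-39) = 5.49756e-28
  (-)t^(-38) = -2.74878e-27
  (+)t^(-37) = 1.37439e-26
  (-)t^(-36) = -6.87195e-26
  (+)t^(-35) = 3.43597e-25
  (-)t^(-34) = -1.71799e-24
  (+)t^(-33) = 8.58993e-24
  (-)t^(-32) = -4.29497e-23
  (+)t^(-31) = 2.14748e-22
  (-)t^(-30) = -1.07374e-21
  (+)t^(-29) = 5.36871e-21
  (-)t^(-28) = -2.68435e-20
  (+)t^(-27) = 1.34218e-19
  (-)t^(-26) = -6.71089e-19
  (+)t^(-25) = 3.35544e-18
  (-)t^(-24) = -1.67772e-17
  (+)t^(-23) = 8.38861e-17
  (-)t^(-22) = -4.1943e-16
  (+)t^(-21) = 2.09715e-15
  (-)t^(-20) = -1.04858e-14
  (+)t^(-19) = 5.24288e-14
  (-)t^(-18) = -2.62144e-13
  (+)t^(-17) = 1.31072e-12
  (+)t^(-15) = 3.2768e-11
Sum = (-7.03687e-33) + (3.51844e-32) + (-1.75922e-31) + (8.79609e-31) + (-4.39805e-30) + (2.19902e-29) + (-1.09951e-28) + (5.49756e-28) + (-2.74878e-27) + (1.37439e-26) + (-6.87195e-26) + (3.43597e-25) + (-1.71799e-24) + (8.58993e-24) + (-4.29497e-23) + (2.14748e-22) + (-1.07374e-21) + (5.36871e-21) + (-2.68435e-20) + (1.34218e-19) + (-6.71089e-19) + (3.35544e-18) + (-1.67772e-17) + (8.38861e-17) + (-4.1943e-16) + (2.09715e-15) + (-1.04858e-14) + (5.24288e-14) + (-2.62144e-13) + (1.31072e-12) + (3.2768e-11)
= 3.386026667e-11
Rounded to 6 significant figures: 3.38603e-11

3.38603e-11


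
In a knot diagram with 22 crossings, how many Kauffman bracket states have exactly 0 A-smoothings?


We choose which 0 of 22 crossings get A-smoothings.
C(22, 0) = 22! / (0! * 22!)
= 1

1


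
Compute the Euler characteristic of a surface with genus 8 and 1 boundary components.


chi = 2 - 2g - b
= 2 - 2*8 - 1
= 2 - 16 - 1 = -15

-15


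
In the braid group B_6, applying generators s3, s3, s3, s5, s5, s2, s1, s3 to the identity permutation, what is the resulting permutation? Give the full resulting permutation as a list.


Starting with identity [1, 2, 3, 4, 5, 6].
Apply generators in sequence:
  After s3: [1, 2, 4, 3, 5, 6]
  After s3: [1, 2, 3, 4, 5, 6]
  After s3: [1, 2, 4, 3, 5, 6]
  After s5: [1, 2, 4, 3, 6, 5]
  After s5: [1, 2, 4, 3, 5, 6]
  After s2: [1, 4, 2, 3, 5, 6]
  After s1: [4, 1, 2, 3, 5, 6]
  After s3: [4, 1, 3, 2, 5, 6]
Final permutation: [4, 1, 3, 2, 5, 6]

[4, 1, 3, 2, 5, 6]


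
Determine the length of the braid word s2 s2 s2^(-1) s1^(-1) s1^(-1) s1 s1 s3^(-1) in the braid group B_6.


The word length counts the number of generators (including inverses).
Listing each generator: s2, s2, s2^(-1), s1^(-1), s1^(-1), s1, s1, s3^(-1)
There are 8 generators in this braid word.

8


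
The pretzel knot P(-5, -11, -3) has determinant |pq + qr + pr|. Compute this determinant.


Step 1: Compute pq + qr + pr.
pq = (-5)*(-11) = 55
qr = (-11)*(-3) = 33
pr = (-5)*(-3) = 15
pq + qr + pr = 55 + 33 + 15 = 103
Step 2: Take absolute value.
det(P(-5,-11,-3)) = |103| = 103

103


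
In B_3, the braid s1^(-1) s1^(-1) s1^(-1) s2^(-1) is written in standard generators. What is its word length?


The word length counts the number of generators (including inverses).
Listing each generator: s1^(-1), s1^(-1), s1^(-1), s2^(-1)
There are 4 generators in this braid word.

4


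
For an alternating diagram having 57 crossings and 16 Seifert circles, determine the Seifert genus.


For alternating knots, g = (c - s + 1)/2.
= (57 - 16 + 1)/2
= 42/2 = 21

21


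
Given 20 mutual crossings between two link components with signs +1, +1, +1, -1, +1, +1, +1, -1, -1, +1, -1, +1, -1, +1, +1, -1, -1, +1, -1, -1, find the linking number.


Step 1: Count positive crossings: 11
Step 2: Count negative crossings: 9
Step 3: Sum of signs = 11 - 9 = 2
Step 4: Linking number = sum/2 = 2/2 = 1

1


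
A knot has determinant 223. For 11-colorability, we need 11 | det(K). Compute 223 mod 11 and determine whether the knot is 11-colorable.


Step 1: A knot is p-colorable if and only if p divides its determinant.
Step 2: Compute 223 mod 11.
223 = 20 * 11 + 3
Step 3: 223 mod 11 = 3
Step 4: The knot is 11-colorable: no

3


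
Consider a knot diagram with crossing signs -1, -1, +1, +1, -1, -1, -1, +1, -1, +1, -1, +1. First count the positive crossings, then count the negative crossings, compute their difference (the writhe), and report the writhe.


Step 1: Count positive crossings (+1).
Positive crossings: 5
Step 2: Count negative crossings (-1).
Negative crossings: 7
Step 3: Writhe = (positive) - (negative)
w = 5 - 7 = -2
Step 4: |w| = 2, and w is negative

-2


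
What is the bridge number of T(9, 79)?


The bridge number of T(p,q) is min(p,q).
min(9, 79) = 9

9


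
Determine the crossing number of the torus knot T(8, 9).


For a torus knot T(p, q) with gcd(p,q)=1,
the crossing number is min(p*(q-1), q*(p-1)).
p*(q-1) = 8*8 = 64
q*(p-1) = 9*7 = 63
min(64, 63) = 63

63


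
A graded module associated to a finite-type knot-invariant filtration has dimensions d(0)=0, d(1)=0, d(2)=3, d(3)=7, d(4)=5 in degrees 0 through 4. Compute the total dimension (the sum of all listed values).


Total dimension = d(0) + d(1) + ... + d(4)
= 0 + 0 + 3 + 7 + 5
= 15

15


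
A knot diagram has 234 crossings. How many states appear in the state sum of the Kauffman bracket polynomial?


Each crossing contributes 2 choices (A-smoothing or B-smoothing).
Total states = 2^234 = 27606985387162255149739023449108101809804435888681546220650096895197184

27606985387162255149739023449108101809804435888681546220650096895197184


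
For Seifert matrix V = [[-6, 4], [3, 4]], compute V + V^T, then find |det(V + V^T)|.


Step 1: Form V + V^T where V = [[-6, 4], [3, 4]]
  V^T = [[-6, 3], [4, 4]]
  V + V^T = [[-12, 7], [7, 8]]
Step 2: det(V + V^T) = (-12)*8 - 7*7
  = -96 - 49 = -145
Step 3: Knot determinant = |det(V + V^T)| = |-145| = 145

145
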